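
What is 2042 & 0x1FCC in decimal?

2042 = 0011111111010
0x1FCC = 1111111001100
AND → 0011111001000 = 1992

1992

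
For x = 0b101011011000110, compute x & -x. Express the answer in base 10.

x = 101011011000110 = 22214
-x (two's complement) = …010100100111010
AND   = 000000000000010 = 2
(x & -x isolates the lowest set bit of x.)

2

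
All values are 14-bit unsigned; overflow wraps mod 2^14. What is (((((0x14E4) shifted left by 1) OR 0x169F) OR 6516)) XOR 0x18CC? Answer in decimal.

10035

0x14E4 = 01010011100100
→ shifted left by 1 (mod 2^14) → 10100111001000 = 10696
0x169F = 01011010011111
→ OR → 11111111011111 = 16351
6516 = 01100101110100
→ OR → 11111111111111 = 16383
0x18CC = 01100011001100
→ XOR → 10011100110011 = 10035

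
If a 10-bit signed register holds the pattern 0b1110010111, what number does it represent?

pattern = 1110010111 (MSB is 1 ⇒ negative)
Invert: 0001101000, add 1 → 0001101001 = 105, so the value is -105.
(Equivalently: 919 - 2^10 = 919 - 1024 = -105.)

-105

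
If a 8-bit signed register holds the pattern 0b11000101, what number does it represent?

-59

pattern = 11000101 (MSB is 1 ⇒ negative)
Invert: 00111010, add 1 → 00111011 = 59, so the value is -59.
(Equivalently: 197 - 2^8 = 197 - 256 = -59.)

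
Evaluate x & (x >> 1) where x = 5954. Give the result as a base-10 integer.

x = 1011101000010 = 5954
x>>1 = 0101110100001
AND  = 0001100000000 = 768
(x & (x >> 1) has a 1 wherever x has two consecutive 1 bits.)

768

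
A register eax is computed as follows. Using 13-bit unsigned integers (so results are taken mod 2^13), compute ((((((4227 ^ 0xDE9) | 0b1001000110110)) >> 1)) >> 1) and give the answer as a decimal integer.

2015

4227 = 1000010000011
0xDE9 = 0110111101001
→ ^ → 1110101101010 = 7530
0b1001000110110 = 1001000110110
→ | → 1111101111110 = 8062
→ >> 1 → 0111110111111 = 4031
→ >> 1 → 0011111011111 = 2015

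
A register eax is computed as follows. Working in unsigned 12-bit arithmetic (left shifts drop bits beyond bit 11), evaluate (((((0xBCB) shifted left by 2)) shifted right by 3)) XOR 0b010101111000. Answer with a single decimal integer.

1181

0xBCB = 101111001011
→ shifted left by 2 (mod 2^12) → 111100101100 = 3884
→ shifted right by 3 → 000111100101 = 485
0b010101111000 = 010101111000
→ XOR → 010010011101 = 1181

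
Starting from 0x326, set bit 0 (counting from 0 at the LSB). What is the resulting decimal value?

x = 001100100110
bit 0 is currently 0; set it via x | (1 << 0) = x | 1
→ 001100100111 = 807

807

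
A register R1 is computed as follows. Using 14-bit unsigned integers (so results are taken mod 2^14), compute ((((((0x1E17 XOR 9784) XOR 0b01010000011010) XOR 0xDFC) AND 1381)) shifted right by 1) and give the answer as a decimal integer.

160

0x1E17 = 01111000010111
9784 = 10011000111000
→ XOR → 11100000101111 = 14383
0b01010000011010 = 01010000011010
→ XOR → 10110000110101 = 11317
0xDFC = 00110111111100
→ XOR → 10000111001001 = 8649
1381 = 00010101100101
→ AND → 00000101000001 = 321
→ shifted right by 1 → 00000010100000 = 160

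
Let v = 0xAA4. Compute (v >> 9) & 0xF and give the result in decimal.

v = 0101010100100
Shift right by 9: 0101
Mask low 4 bits: 0101 = 5

5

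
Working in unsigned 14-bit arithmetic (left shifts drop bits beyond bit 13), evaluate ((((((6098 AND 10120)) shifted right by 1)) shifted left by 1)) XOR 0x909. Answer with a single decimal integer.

6098 = 01011111010010
10120 = 10011110001000
→ AND → 00011110000000 = 1920
→ shifted right by 1 → 00001111000000 = 960
→ shifted left by 1 (mod 2^14) → 00011110000000 = 1920
0x909 = 00100100001001
→ XOR → 00111010001001 = 3721

3721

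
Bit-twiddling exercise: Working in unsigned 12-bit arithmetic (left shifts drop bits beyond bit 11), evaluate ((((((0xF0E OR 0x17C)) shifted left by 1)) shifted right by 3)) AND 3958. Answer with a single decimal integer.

0xF0E = 111100001110
0x17C = 000101111100
→ OR → 111101111110 = 3966
→ shifted left by 1 (mod 2^12) → 111011111100 = 3836
→ shifted right by 3 → 000111011111 = 479
3958 = 111101110110
→ AND → 000101010110 = 342

342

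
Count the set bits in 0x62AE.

8

0x62AE = 110001010101110
Count the 1s: 1 + 1 + 1 + 1 + 1 + 1 + 1 + 1 = 8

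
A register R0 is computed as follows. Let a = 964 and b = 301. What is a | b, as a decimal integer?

1005

964 = 1111000100
301 = 0100101101
 OR → 1111101101 = 1005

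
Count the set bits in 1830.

6

1830 = 11100100110
Count the 1s: 1 + 1 + 1 + 1 + 1 + 1 = 6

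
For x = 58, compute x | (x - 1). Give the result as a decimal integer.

x = 111010 = 58
x - 1 = 111001
OR    = 111011 = 59
(x | (x - 1) sets all bits below the lowest set bit.)

59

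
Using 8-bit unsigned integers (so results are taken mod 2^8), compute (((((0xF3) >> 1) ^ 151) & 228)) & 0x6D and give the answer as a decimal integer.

0xF3 = 11110011
→ >> 1 → 01111001 = 121
151 = 10010111
→ ^ → 11101110 = 238
228 = 11100100
→ & → 11100100 = 228
0x6D = 01101101
→ & → 01100100 = 100

100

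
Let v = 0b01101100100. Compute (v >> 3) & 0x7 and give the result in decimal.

4

v = 01101100100
Shift right by 3: 01101100
Mask low 3 bits: 100 = 4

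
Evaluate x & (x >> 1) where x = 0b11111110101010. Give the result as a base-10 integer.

8064

x = 11111110101010 = 16298
x>>1 = 01111111010101
AND  = 01111110000000 = 8064
(x & (x >> 1) has a 1 wherever x has two consecutive 1 bits.)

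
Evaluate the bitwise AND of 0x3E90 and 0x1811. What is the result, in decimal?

0x3E90 = 11111010010000
0x1811 = 01100000010001
AND → 01100000010000 = 6160

6160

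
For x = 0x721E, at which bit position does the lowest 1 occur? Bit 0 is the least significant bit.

1

0x721E = 111001000011110
Trailing zeros: 1, so the lowest set bit is bit 1 (value 2).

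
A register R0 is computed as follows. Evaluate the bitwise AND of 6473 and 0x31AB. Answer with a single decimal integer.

6473 = 01100101001001
0x31AB = 11000110101011
AND → 01000100001001 = 4361

4361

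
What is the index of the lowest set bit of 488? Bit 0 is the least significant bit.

3

488 = 111101000
Trailing zeros: 3, so the lowest set bit is bit 3 (value 8).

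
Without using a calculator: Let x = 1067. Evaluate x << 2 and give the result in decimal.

1067 = 0010000101011
shift left by 2 → 1000010101100 = 4268
(equivalently, 1067 × 2^2 = 1067 × 4)

4268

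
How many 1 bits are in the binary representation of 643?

4

643 = 1010000011
Count the 1s: 1 + 1 + 1 + 1 = 4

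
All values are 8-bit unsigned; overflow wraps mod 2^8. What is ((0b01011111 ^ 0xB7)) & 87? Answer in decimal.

64

0b01011111 = 01011111
0xB7 = 10110111
→ ^ → 11101000 = 232
87 = 01010111
→ & → 01000000 = 64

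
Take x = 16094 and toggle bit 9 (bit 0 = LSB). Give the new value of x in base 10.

x = 11111011011110
bit 9 is currently 1; toggle it via x ^ (1 << 9) = x ^ 512
→ 11110011011110 = 15582

15582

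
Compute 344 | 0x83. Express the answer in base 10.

475

344 = 101011000
0x83 = 010000011
 OR → 111011011 = 475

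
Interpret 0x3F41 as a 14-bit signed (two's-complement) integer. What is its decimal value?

pattern = 11111101000001 (MSB is 1 ⇒ negative)
Invert: 00000010111110, add 1 → 00000010111111 = 191, so the value is -191.
(Equivalently: 16193 - 2^14 = 16193 - 16384 = -191.)

-191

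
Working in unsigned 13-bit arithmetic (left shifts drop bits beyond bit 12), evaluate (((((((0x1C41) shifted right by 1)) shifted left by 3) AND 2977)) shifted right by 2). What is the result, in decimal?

0x1C41 = 1110001000001
→ shifted right by 1 → 0111000100000 = 3616
→ shifted left by 3 (mod 2^13) → 1000100000000 = 4352
2977 = 0101110100001
→ AND → 0000100000000 = 256
→ shifted right by 2 → 0000001000000 = 64

64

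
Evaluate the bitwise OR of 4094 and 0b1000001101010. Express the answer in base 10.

8190

4094 = 0111111111110
b = 1000001101010
 OR → 1111111111110 = 8190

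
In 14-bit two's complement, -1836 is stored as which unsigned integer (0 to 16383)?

1836 in 14 bits: 00011100101100
Invert: 11100011010011
Add 1:  11100011010100 = 14548
(Check: 2^14 - 1836 = 16384 - 1836 = 14548.)

14548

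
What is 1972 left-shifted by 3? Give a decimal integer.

1972 = 00011110110100
shift left by 3 → 11110110100000 = 15776
(equivalently, 1972 × 2^3 = 1972 × 8)

15776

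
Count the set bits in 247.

7

247 = 11110111
Count the 1s: 1 + 1 + 1 + 1 + 1 + 1 + 1 = 7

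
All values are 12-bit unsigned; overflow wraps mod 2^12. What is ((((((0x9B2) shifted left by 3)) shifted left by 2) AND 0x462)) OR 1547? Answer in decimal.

0x9B2 = 100110110010
→ shifted left by 3 (mod 2^12) → 110110010000 = 3472
→ shifted left by 2 (mod 2^12) → 011001000000 = 1600
0x462 = 010001100010
→ AND → 010001000000 = 1088
1547 = 011000001011
→ OR → 011001001011 = 1611

1611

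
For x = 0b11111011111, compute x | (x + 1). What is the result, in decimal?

x = 11111011111 = 2015
x + 1 = 11111100000
OR    = 11111111111 = 2047
(x | (x + 1) sets the lowest cleared bit.)

2047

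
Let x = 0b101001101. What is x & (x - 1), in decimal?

332

x = 101001101 = 333
x - 1 = 101001100
AND   = 101001100 = 332
(x & (x - 1) clears the lowest set bit of x.)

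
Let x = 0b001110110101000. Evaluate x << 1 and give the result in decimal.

15184

x = 01110110101000
shift left by 1 → 11101101010000 = 15184
(equivalently, 7592 × 2^1 = 7592 × 2)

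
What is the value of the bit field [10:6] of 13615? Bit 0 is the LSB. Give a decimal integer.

v = 11010100101111
Shift right by 6: 11010100
Mask low 5 bits: 10100 = 20

20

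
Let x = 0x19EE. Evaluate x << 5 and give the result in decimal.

0x19EE = 000001100111101110
shift left by 5 → 110011110111000000 = 212416
(equivalently, 6638 × 2^5 = 6638 × 32)

212416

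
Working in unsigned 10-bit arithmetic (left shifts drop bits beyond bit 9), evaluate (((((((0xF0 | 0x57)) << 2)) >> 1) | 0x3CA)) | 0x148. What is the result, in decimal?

1006

0xF0 = 0011110000
0x57 = 0001010111
→ | → 0011110111 = 247
→ << 2 (mod 2^10) → 1111011100 = 988
→ >> 1 → 0111101110 = 494
0x3CA = 1111001010
→ | → 1111101110 = 1006
0x148 = 0101001000
→ | → 1111101110 = 1006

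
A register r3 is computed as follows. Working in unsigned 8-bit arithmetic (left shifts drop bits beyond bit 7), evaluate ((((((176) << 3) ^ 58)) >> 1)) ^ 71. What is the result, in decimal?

26

176 = 10110000
→ << 3 (mod 2^8) → 10000000 = 128
58 = 00111010
→ ^ → 10111010 = 186
→ >> 1 → 01011101 = 93
71 = 01000111
→ ^ → 00011010 = 26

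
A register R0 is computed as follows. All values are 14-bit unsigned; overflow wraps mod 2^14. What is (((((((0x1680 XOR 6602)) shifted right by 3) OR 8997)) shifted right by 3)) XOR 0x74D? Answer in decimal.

0x1680 = 01011010000000
6602 = 01100111001010
→ XOR → 00111101001010 = 3914
→ shifted right by 3 → 00000111101001 = 489
8997 = 10001100100101
→ OR → 10001111101101 = 9197
→ shifted right by 3 → 00010001111101 = 1149
0x74D = 00011101001101
→ XOR → 00001100110000 = 816

816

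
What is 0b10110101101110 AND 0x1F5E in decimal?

3406

a = 10110101101110
0x1F5E = 01111101011110
AND → 00110101001110 = 3406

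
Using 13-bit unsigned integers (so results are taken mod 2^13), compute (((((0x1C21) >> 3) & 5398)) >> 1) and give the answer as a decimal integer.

130

0x1C21 = 1110000100001
→ >> 3 → 0001110000100 = 900
5398 = 1010100010110
→ & → 0000100000100 = 260
→ >> 1 → 0000010000010 = 130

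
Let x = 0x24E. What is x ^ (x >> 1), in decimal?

x = 1001001110 = 590
x>>1 = 0100100111
XOR  = 1101101001 = 873
(x ^ (x >> 1) gives the standard binary-reflected Gray code of x.)

873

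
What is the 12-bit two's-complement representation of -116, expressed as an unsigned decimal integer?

3980

116 in 12 bits: 000001110100
Invert: 111110001011
Add 1:  111110001100 = 3980
(Check: 2^12 - 116 = 4096 - 116 = 3980.)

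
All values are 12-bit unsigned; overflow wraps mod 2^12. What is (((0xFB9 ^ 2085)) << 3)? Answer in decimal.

3296

0xFB9 = 111110111001
2085 = 100000100101
→ ^ → 011110011100 = 1948
→ << 3 (mod 2^12) → 110011100000 = 3296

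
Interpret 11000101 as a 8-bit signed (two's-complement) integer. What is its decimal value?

-59

pattern = 11000101 (MSB is 1 ⇒ negative)
Invert: 00111010, add 1 → 00111011 = 59, so the value is -59.
(Equivalently: 197 - 2^8 = 197 - 256 = -59.)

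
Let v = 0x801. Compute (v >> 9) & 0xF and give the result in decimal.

v = 0100000000001
Shift right by 9: 0100
Mask low 4 bits: 0100 = 4

4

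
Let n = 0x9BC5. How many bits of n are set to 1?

9

0x9BC5 = 1001101111000101
Count the 1s: 1 + 1 + 1 + 1 + 1 + 1 + 1 + 1 + 1 = 9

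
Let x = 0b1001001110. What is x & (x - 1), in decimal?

588

x = 1001001110 = 590
x - 1 = 1001001101
AND   = 1001001100 = 588
(x & (x - 1) clears the lowest set bit of x.)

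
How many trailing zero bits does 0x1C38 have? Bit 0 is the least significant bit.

3

0x1C38 = 1110000111000
Trailing zeros: 3, so the lowest set bit is bit 3 (value 8).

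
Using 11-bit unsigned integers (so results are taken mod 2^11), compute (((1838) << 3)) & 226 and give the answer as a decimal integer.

1838 = 11100101110
→ << 3 (mod 2^11) → 00101110000 = 368
226 = 00011100010
→ & → 00001100000 = 96

96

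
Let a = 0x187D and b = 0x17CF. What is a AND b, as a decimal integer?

4173

0x187D = 1100001111101
0x17CF = 1011111001111
AND → 1000001001101 = 4173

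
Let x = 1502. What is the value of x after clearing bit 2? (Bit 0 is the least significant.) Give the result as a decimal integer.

1498

x = 10111011110
bit 2 is currently 1; clear it via x & ~(1 << 2) = x & ~4
→ 10111011010 = 1498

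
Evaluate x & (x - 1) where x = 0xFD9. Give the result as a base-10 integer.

x = 111111011001 = 4057
x - 1 = 111111011000
AND   = 111111011000 = 4056
(x & (x - 1) clears the lowest set bit of x.)

4056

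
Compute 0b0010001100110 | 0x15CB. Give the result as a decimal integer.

5615

a = 0010001100110
0x15CB = 1010111001011
 OR → 1010111101111 = 5615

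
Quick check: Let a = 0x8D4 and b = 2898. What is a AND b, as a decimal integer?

0x8D4 = 100011010100
2898 = 101101010010
AND → 100001010000 = 2128

2128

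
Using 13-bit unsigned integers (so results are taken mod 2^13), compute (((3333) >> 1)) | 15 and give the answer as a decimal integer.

1679

3333 = 0110100000101
→ >> 1 → 0011010000010 = 1666
15 = 0000000001111
→ | → 0011010001111 = 1679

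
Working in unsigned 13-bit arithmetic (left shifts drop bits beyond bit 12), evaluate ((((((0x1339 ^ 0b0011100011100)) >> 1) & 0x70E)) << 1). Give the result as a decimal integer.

0x1339 = 1001100111001
0b0011100011100 = 0011100011100
→ ^ → 1010000100101 = 5157
→ >> 1 → 0101000010010 = 2578
0x70E = 0011100001110
→ & → 0001000000010 = 514
→ << 1 (mod 2^13) → 0010000000100 = 1028

1028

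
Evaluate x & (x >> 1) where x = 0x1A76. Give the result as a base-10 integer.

2098

x = 1101001110110 = 6774
x>>1 = 0110100111011
AND  = 0100000110010 = 2098
(x & (x >> 1) has a 1 wherever x has two consecutive 1 bits.)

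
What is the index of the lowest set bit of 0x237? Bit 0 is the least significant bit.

0

0x237 = 1000110111
Trailing zeros: 0, so the lowest set bit is bit 0 (value 1).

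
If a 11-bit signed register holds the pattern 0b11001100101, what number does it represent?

-411

pattern = 11001100101 (MSB is 1 ⇒ negative)
Invert: 00110011010, add 1 → 00110011011 = 411, so the value is -411.
(Equivalently: 1637 - 2^11 = 1637 - 2048 = -411.)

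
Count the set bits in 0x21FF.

0x21FF = 10000111111111
Count the 1s: 1 + 1 + 1 + 1 + 1 + 1 + 1 + 1 + 1 + 1 = 10

10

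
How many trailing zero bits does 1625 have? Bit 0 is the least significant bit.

0

1625 = 11001011001
Trailing zeros: 0, so the lowest set bit is bit 0 (value 1).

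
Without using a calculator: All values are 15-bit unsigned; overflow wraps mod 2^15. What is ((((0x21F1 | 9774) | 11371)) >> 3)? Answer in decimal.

1535

0x21F1 = 010000111110001
9774 = 010011000101110
→ | → 010011111111111 = 10239
11371 = 010110001101011
→ | → 010111111111111 = 12287
→ >> 3 → 000010111111111 = 1535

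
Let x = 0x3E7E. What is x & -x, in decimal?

2

x = 11111001111110 = 15998
-x (two's complement) = …00000110000010
AND   = 00000000000010 = 2
(x & -x isolates the lowest set bit of x.)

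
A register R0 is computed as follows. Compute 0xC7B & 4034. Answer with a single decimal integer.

0xC7B = 110001111011
4034 = 111111000010
AND → 110001000010 = 3138

3138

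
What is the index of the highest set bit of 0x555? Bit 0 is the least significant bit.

0x555 = 10101010101
The topmost 1 is at position 10 (since 2^10 = 1024 ≤ 1365 < 2048).

10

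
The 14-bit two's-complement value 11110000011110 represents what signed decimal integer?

pattern = 11110000011110 (MSB is 1 ⇒ negative)
Invert: 00001111100001, add 1 → 00001111100010 = 994, so the value is -994.
(Equivalently: 15390 - 2^14 = 15390 - 16384 = -994.)

-994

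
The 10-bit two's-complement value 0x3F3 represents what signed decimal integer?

-13

pattern = 1111110011 (MSB is 1 ⇒ negative)
Invert: 0000001100, add 1 → 0000001101 = 13, so the value is -13.
(Equivalently: 1011 - 2^10 = 1011 - 1024 = -13.)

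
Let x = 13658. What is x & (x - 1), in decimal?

x = 11010101011010 = 13658
x - 1 = 11010101011001
AND   = 11010101011000 = 13656
(x & (x - 1) clears the lowest set bit of x.)

13656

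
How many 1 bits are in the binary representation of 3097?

3097 = 110000011001
Count the 1s: 1 + 1 + 1 + 1 + 1 = 5

5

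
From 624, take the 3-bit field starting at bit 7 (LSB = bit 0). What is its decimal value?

4

v = 1001110000
Shift right by 7: 100
Mask low 3 bits: 100 = 4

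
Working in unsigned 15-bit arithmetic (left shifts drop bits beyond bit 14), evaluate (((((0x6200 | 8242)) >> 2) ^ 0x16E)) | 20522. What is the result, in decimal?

23018

0x6200 = 110001000000000
8242 = 010000000110010
→ | → 110001000110010 = 25138
→ >> 2 → 001100010001100 = 6284
0x16E = 000000101101110
→ ^ → 001100111100010 = 6626
20522 = 101000000101010
→ | → 101100111101010 = 23018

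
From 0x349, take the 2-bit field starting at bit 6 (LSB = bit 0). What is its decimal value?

1

v = 1101001001
Shift right by 6: 1101
Mask low 2 bits: 01 = 1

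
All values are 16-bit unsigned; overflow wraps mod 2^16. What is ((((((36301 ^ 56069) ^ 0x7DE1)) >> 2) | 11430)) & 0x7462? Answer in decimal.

36301 = 1000110111001101
56069 = 1101101100000101
→ ^ → 0101011011001000 = 22216
0x7DE1 = 0111110111100001
→ ^ → 0010101100101001 = 11049
→ >> 2 → 0000101011001010 = 2762
11430 = 0010110010100110
→ | → 0010111011101110 = 12014
0x7462 = 0111010001100010
→ & → 0010010001100010 = 9314

9314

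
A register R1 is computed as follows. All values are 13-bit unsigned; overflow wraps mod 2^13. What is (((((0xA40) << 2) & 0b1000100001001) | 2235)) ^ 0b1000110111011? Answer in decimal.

0xA40 = 0101001000000
→ << 2 (mod 2^13) → 0100100000000 = 2304
0b1000100001001 = 1000100001001
→ & → 0000100000000 = 256
2235 = 0100010111011
→ | → 0100110111011 = 2491
0b1000110111011 = 1000110111011
→ ^ → 1100000000000 = 6144

6144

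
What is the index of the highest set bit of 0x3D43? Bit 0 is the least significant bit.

0x3D43 = 11110101000011
The topmost 1 is at position 13 (since 2^13 = 8192 ≤ 15683 < 16384).

13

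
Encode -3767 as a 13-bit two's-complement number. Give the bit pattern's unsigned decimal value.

4425

3767 in 13 bits: 0111010110111
Invert: 1000101001000
Add 1:  1000101001001 = 4425
(Check: 2^13 - 3767 = 8192 - 3767 = 4425.)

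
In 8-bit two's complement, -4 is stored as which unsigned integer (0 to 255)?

4 in 8 bits: 00000100
Invert: 11111011
Add 1:  11111100 = 252
(Check: 2^8 - 4 = 256 - 4 = 252.)

252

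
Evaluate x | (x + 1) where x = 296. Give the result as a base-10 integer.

297

x = 100101000 = 296
x + 1 = 100101001
OR    = 100101001 = 297
(x | (x + 1) sets the lowest cleared bit.)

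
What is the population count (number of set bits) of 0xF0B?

0xF0B = 111100001011
Count the 1s: 1 + 1 + 1 + 1 + 1 + 1 + 1 = 7

7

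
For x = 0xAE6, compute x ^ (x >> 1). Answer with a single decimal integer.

3989

x = 101011100110 = 2790
x>>1 = 010101110011
XOR  = 111110010101 = 3989
(x ^ (x >> 1) gives the standard binary-reflected Gray code of x.)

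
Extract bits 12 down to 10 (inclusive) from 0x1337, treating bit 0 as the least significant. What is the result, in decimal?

v = 001001100110111
Shift right by 10: 00100
Mask low 3 bits: 100 = 4

4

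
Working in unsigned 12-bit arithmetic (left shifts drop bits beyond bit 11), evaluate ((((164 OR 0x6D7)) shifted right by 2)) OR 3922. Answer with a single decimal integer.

4095

164 = 000010100100
0x6D7 = 011011010111
→ OR → 011011110111 = 1783
→ shifted right by 2 → 000110111101 = 445
3922 = 111101010010
→ OR → 111111111111 = 4095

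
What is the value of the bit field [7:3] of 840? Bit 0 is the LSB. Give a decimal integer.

9

v = 1101001000
Shift right by 3: 1101001
Mask low 5 bits: 01001 = 9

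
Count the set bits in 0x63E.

0x63E = 11000111110
Count the 1s: 1 + 1 + 1 + 1 + 1 + 1 + 1 = 7

7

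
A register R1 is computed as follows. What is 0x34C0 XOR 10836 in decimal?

0x34C0 = 11010011000000
10836 = 10101001010100
XOR → 01111010010100 = 7828

7828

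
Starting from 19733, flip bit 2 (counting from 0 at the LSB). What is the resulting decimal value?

19729

x = 100110100010101
bit 2 is currently 1; toggle it via x ^ (1 << 2) = x ^ 4
→ 100110100010001 = 19729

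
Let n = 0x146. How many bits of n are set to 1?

0x146 = 101000110
Count the 1s: 1 + 1 + 1 + 1 = 4

4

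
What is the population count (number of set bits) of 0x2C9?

0x2C9 = 1011001001
Count the 1s: 1 + 1 + 1 + 1 + 1 = 5

5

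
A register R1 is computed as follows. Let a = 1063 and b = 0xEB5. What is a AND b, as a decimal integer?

1063 = 010000100111
0xEB5 = 111010110101
AND → 010000100101 = 1061

1061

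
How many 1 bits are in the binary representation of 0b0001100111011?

n = 1100111011
Count the 1s: 1 + 1 + 1 + 1 + 1 + 1 + 1 = 7

7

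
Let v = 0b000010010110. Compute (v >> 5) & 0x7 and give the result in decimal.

4

v = 000010010110
Shift right by 5: 0000100
Mask low 3 bits: 100 = 4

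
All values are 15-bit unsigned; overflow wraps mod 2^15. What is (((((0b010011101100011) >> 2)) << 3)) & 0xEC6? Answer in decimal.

0b010011101100011 = 010011101100011
→ >> 2 → 000100111011000 = 2520
→ << 3 (mod 2^15) → 100111011000000 = 20160
0xEC6 = 000111011000110
→ & → 000111011000000 = 3776

3776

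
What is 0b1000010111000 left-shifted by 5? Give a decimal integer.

136960

x = 000001000010111000
shift left by 5 → 100001011100000000 = 136960
(equivalently, 4280 × 2^5 = 4280 × 32)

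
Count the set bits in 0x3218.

5

0x3218 = 11001000011000
Count the 1s: 1 + 1 + 1 + 1 + 1 = 5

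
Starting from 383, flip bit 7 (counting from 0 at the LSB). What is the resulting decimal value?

511

x = 0101111111
bit 7 is currently 0; toggle it via x ^ (1 << 7) = x ^ 128
→ 0111111111 = 511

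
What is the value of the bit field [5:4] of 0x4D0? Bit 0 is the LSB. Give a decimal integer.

1

v = 010011010000
Shift right by 4: 01001101
Mask low 2 bits: 01 = 1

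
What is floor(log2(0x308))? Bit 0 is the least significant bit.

9

0x308 = 1100001000
The topmost 1 is at position 9 (since 2^9 = 512 ≤ 776 < 1024).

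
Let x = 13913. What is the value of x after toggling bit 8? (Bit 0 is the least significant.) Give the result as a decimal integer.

14169

x = 11011001011001
bit 8 is currently 0; toggle it via x ^ (1 << 8) = x ^ 256
→ 11011101011001 = 14169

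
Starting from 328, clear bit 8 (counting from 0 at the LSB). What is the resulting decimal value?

72

x = 000101001000
bit 8 is currently 1; clear it via x & ~(1 << 8) = x & ~256
→ 000001001000 = 72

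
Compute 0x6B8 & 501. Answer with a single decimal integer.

176

0x6B8 = 11010111000
501 = 00111110101
AND → 00010110000 = 176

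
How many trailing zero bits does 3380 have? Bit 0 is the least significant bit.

2

3380 = 110100110100
Trailing zeros: 2, so the lowest set bit is bit 2 (value 4).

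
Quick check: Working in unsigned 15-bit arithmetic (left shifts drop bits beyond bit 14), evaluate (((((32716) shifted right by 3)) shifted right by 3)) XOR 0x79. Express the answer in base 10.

390

32716 = 111111111001100
→ shifted right by 3 → 000111111111001 = 4089
→ shifted right by 3 → 000000111111111 = 511
0x79 = 000000001111001
→ XOR → 000000110000110 = 390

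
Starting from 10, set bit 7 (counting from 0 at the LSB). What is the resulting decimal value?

x = 00000001010
bit 7 is currently 0; set it via x | (1 << 7) = x | 128
→ 00010001010 = 138

138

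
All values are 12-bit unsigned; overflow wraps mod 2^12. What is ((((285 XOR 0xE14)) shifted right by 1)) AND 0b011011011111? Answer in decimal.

1668

285 = 000100011101
0xE14 = 111000010100
→ XOR → 111100001001 = 3849
→ shifted right by 1 → 011110000100 = 1924
0b011011011111 = 011011011111
→ AND → 011010000100 = 1668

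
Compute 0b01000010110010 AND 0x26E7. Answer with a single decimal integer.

162

a = 01000010110010
0x26E7 = 10011011100111
AND → 00000010100010 = 162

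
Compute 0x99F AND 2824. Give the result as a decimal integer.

2312

0x99F = 100110011111
2824 = 101100001000
AND → 100100001000 = 2312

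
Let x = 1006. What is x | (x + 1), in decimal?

1007

x = 1111101110 = 1006
x + 1 = 1111101111
OR    = 1111101111 = 1007
(x | (x + 1) sets the lowest cleared bit.)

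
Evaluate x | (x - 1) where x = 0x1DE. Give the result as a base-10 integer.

479

x = 111011110 = 478
x - 1 = 111011101
OR    = 111011111 = 479
(x | (x - 1) sets all bits below the lowest set bit.)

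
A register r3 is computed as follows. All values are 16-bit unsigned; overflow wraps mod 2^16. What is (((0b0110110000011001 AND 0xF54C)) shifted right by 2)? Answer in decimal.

0b0110110000011001 = 0110110000011001
0xF54C = 1111010101001100
→ AND → 0110010000001000 = 25608
→ shifted right by 2 → 0001100100000010 = 6402

6402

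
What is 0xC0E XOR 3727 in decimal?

641

0xC0E = 110000001110
3727 = 111010001111
XOR → 001010000001 = 641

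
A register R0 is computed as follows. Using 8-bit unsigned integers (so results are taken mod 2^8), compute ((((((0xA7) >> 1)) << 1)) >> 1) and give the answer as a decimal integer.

83

0xA7 = 10100111
→ >> 1 → 01010011 = 83
→ << 1 (mod 2^8) → 10100110 = 166
→ >> 1 → 01010011 = 83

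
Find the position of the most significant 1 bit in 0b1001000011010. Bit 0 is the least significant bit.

12

0b1001000011010 = 1001000011010
The topmost 1 is at position 12 (since 2^12 = 4096 ≤ 4634 < 8192).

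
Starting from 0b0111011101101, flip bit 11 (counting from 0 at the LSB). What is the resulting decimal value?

1773

x = 0111011101101
bit 11 is currently 1; toggle it via x ^ (1 << 11) = x ^ 2048
→ 0011011101101 = 1773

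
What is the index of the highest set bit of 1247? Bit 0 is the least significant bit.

10

1247 = 10011011111
The topmost 1 is at position 10 (since 2^10 = 1024 ≤ 1247 < 2048).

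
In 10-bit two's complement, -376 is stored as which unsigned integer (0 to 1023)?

648

376 in 10 bits: 0101111000
Invert: 1010000111
Add 1:  1010001000 = 648
(Check: 2^10 - 376 = 1024 - 376 = 648.)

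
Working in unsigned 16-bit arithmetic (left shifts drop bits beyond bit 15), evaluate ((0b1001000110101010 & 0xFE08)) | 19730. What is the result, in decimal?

0b1001000110101010 = 1001000110101010
0xFE08 = 1111111000001000
→ & → 1001000000001000 = 36872
19730 = 0100110100010010
→ | → 1101110100011010 = 56602

56602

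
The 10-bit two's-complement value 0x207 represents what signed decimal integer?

pattern = 1000000111 (MSB is 1 ⇒ negative)
Invert: 0111111000, add 1 → 0111111001 = 505, so the value is -505.
(Equivalently: 519 - 2^10 = 519 - 1024 = -505.)

-505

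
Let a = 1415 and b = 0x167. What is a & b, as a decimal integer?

263

1415 = 10110000111
0x167 = 00101100111
AND → 00100000111 = 263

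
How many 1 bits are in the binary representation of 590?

590 = 1001001110
Count the 1s: 1 + 1 + 1 + 1 + 1 = 5

5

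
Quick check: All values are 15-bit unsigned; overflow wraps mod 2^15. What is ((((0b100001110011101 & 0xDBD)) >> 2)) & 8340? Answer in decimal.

4

0b100001110011101 = 100001110011101
0xDBD = 000110110111101
→ & → 000000110011101 = 413
→ >> 2 → 000000001100111 = 103
8340 = 010000010010100
→ & → 000000000000100 = 4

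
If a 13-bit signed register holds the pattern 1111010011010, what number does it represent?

-358

pattern = 1111010011010 (MSB is 1 ⇒ negative)
Invert: 0000101100101, add 1 → 0000101100110 = 358, so the value is -358.
(Equivalently: 7834 - 2^13 = 7834 - 8192 = -358.)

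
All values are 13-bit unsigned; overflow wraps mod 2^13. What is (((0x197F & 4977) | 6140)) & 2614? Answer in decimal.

0x197F = 1100101111111
4977 = 1001101110001
→ & → 1000101110001 = 4465
6140 = 1011111111100
→ | → 1011111111101 = 6141
2614 = 0101000110110
→ & → 0001000110100 = 564

564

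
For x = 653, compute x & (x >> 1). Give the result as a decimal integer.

4

x = 1010001101 = 653
x>>1 = 0101000110
AND  = 0000000100 = 4
(x & (x >> 1) has a 1 wherever x has two consecutive 1 bits.)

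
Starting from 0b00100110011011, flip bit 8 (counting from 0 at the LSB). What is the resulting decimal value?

2203

x = 00100110011011
bit 8 is currently 1; toggle it via x ^ (1 << 8) = x ^ 256
→ 00100010011011 = 2203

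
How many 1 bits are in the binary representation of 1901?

8

1901 = 11101101101
Count the 1s: 1 + 1 + 1 + 1 + 1 + 1 + 1 + 1 = 8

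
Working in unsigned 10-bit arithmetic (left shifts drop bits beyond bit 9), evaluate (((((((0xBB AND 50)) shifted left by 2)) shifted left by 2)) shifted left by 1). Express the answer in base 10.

0xBB = 0010111011
50 = 0000110010
→ AND → 0000110010 = 50
→ shifted left by 2 (mod 2^10) → 0011001000 = 200
→ shifted left by 2 (mod 2^10) → 1100100000 = 800
→ shifted left by 1 (mod 2^10) → 1001000000 = 576

576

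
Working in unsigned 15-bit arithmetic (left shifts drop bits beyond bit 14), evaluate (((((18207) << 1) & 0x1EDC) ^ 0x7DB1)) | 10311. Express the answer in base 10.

18207 = 100011100011111
→ << 1 (mod 2^15) → 000111000111110 = 3646
0x1EDC = 001111011011100
→ & → 000111000011100 = 3612
0x7DB1 = 111110110110001
→ ^ → 111001110101101 = 29613
10311 = 010100001000111
→ | → 111101111101111 = 31727

31727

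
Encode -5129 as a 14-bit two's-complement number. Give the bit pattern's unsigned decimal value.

11255

5129 in 14 bits: 01010000001001
Invert: 10101111110110
Add 1:  10101111110111 = 11255
(Check: 2^14 - 5129 = 16384 - 5129 = 11255.)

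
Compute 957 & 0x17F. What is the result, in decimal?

317

957 = 1110111101
0x17F = 0101111111
AND → 0100111101 = 317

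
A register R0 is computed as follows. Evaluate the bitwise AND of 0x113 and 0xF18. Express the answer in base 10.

272

0x113 = 000100010011
0xF18 = 111100011000
AND → 000100010000 = 272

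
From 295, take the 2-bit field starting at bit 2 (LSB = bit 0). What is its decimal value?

v = 100100111
Shift right by 2: 1001001
Mask low 2 bits: 01 = 1

1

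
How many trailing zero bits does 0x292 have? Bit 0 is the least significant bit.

1

0x292 = 1010010010
Trailing zeros: 1, so the lowest set bit is bit 1 (value 2).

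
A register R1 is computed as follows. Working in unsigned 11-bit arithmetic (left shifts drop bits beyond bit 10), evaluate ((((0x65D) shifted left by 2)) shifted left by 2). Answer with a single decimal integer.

0x65D = 11001011101
→ shifted left by 2 (mod 2^11) → 00101110100 = 372
→ shifted left by 2 (mod 2^11) → 10111010000 = 1488

1488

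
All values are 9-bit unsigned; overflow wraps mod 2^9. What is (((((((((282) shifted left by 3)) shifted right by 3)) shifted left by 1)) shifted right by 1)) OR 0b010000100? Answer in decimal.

158

282 = 100011010
→ shifted left by 3 (mod 2^9) → 011010000 = 208
→ shifted right by 3 → 000011010 = 26
→ shifted left by 1 (mod 2^9) → 000110100 = 52
→ shifted right by 1 → 000011010 = 26
0b010000100 = 010000100
→ OR → 010011110 = 158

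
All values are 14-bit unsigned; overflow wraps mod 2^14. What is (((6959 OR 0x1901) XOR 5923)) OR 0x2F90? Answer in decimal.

6959 = 01101100101111
0x1901 = 01100100000001
→ OR → 01101100101111 = 6959
5923 = 01011100100011
→ XOR → 00110000001100 = 3084
0x2F90 = 10111110010000
→ OR → 10111110011100 = 12188

12188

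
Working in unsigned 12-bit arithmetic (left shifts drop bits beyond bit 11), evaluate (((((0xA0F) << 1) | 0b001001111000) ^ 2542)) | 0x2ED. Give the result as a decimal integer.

4093

0xA0F = 101000001111
→ << 1 (mod 2^12) → 010000011110 = 1054
0b001001111000 = 001001111000
→ | → 011001111110 = 1662
2542 = 100111101110
→ ^ → 111110010000 = 3984
0x2ED = 001011101101
→ | → 111111111101 = 4093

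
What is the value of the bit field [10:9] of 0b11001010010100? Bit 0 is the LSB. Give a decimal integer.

v = 11001010010100
Shift right by 9: 11001
Mask low 2 bits: 01 = 1

1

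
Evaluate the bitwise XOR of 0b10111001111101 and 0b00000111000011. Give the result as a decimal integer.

12222

a = 10111001111101
b = 00000111000011
XOR → 10111110111110 = 12222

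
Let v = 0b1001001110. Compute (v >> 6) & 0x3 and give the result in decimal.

1

v = 1001001110
Shift right by 6: 1001
Mask low 2 bits: 01 = 1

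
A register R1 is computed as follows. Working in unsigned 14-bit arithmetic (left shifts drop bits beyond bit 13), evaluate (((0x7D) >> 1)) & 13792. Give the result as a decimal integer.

32

0x7D = 00000001111101
→ >> 1 → 00000000111110 = 62
13792 = 11010111100000
→ & → 00000000100000 = 32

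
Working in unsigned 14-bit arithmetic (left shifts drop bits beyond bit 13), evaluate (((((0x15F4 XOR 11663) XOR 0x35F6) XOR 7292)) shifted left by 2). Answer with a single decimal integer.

1988

0x15F4 = 01010111110100
11663 = 10110110001111
→ XOR → 11100001111011 = 14459
0x35F6 = 11010111110110
→ XOR → 00110110001101 = 3469
7292 = 01110001111100
→ XOR → 01000111110001 = 4593
→ shifted left by 2 (mod 2^14) → 00011111000100 = 1988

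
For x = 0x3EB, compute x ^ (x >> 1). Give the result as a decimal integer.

x = 1111101011 = 1003
x>>1 = 0111110101
XOR  = 1000011110 = 542
(x ^ (x >> 1) gives the standard binary-reflected Gray code of x.)

542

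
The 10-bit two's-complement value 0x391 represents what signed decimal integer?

pattern = 1110010001 (MSB is 1 ⇒ negative)
Invert: 0001101110, add 1 → 0001101111 = 111, so the value is -111.
(Equivalently: 913 - 2^10 = 913 - 1024 = -111.)

-111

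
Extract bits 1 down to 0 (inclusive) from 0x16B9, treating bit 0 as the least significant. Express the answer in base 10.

v = 001011010111001
Shift right by 0: 001011010111001
Mask low 2 bits: 01 = 1

1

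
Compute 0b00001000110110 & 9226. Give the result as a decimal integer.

2

a = 00001000110110
9226 = 10010000001010
AND → 00000000000010 = 2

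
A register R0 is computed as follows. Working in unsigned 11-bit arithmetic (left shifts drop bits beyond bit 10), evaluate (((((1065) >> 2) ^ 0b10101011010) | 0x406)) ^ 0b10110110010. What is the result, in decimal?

484

1065 = 10000101001
→ >> 2 → 00100001010 = 266
0b10101011010 = 10101011010
→ ^ → 10001010000 = 1104
0x406 = 10000000110
→ | → 10001010110 = 1110
0b10110110010 = 10110110010
→ ^ → 00111100100 = 484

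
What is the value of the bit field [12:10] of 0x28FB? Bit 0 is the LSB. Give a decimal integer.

2

v = 10100011111011
Shift right by 10: 1010
Mask low 3 bits: 010 = 2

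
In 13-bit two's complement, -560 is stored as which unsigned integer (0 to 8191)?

7632

560 in 13 bits: 0001000110000
Invert: 1110111001111
Add 1:  1110111010000 = 7632
(Check: 2^13 - 560 = 8192 - 560 = 7632.)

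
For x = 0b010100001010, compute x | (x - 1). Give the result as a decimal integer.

1291

x = 10100001010 = 1290
x - 1 = 10100001001
OR    = 10100001011 = 1291
(x | (x - 1) sets all bits below the lowest set bit.)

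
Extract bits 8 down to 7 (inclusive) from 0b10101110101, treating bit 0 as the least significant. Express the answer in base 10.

v = 10101110101
Shift right by 7: 1010
Mask low 2 bits: 10 = 2

2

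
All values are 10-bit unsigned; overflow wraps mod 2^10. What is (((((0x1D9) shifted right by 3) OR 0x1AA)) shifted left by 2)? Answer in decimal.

0x1D9 = 0111011001
→ shifted right by 3 → 0000111011 = 59
0x1AA = 0110101010
→ OR → 0110111011 = 443
→ shifted left by 2 (mod 2^10) → 1011101100 = 748

748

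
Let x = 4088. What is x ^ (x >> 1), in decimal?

2052

x = 111111111000 = 4088
x>>1 = 011111111100
XOR  = 100000000100 = 2052
(x ^ (x >> 1) gives the standard binary-reflected Gray code of x.)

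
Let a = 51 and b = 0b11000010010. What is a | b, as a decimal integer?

51 = 00000110011
b = 11000010010
 OR → 11000110011 = 1587

1587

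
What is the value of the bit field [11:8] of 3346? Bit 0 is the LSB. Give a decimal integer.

13

v = 0110100010010
Shift right by 8: 01101
Mask low 4 bits: 1101 = 13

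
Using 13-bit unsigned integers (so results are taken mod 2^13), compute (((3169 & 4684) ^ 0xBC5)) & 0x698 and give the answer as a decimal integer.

3169 = 0110001100001
4684 = 1001001001100
→ & → 0000001000000 = 64
0xBC5 = 0101111000101
→ ^ → 0101110000101 = 2949
0x698 = 0011010011000
→ & → 0001010000000 = 640

640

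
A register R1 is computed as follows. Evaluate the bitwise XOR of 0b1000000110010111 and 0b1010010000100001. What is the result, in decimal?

9654

a = 1000000110010111
b = 1010010000100001
XOR → 0010010110110110 = 9654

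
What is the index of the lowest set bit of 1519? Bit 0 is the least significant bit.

1519 = 10111101111
Trailing zeros: 0, so the lowest set bit is bit 0 (value 1).

0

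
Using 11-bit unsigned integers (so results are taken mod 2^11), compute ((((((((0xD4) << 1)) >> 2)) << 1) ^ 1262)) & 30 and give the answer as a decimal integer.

0xD4 = 00011010100
→ << 1 (mod 2^11) → 00110101000 = 424
→ >> 2 → 00001101010 = 106
→ << 1 (mod 2^11) → 00011010100 = 212
1262 = 10011101110
→ ^ → 10000111010 = 1082
30 = 00000011110
→ & → 00000011010 = 26

26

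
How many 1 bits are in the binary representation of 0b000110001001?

4

n = 110001001
Count the 1s: 1 + 1 + 1 + 1 = 4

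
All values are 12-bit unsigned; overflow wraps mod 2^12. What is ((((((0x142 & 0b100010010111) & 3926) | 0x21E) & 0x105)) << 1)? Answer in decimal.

8

0x142 = 000101000010
0b100010010111 = 100010010111
→ & → 000000000010 = 2
3926 = 111101010110
→ & → 000000000010 = 2
0x21E = 001000011110
→ | → 001000011110 = 542
0x105 = 000100000101
→ & → 000000000100 = 4
→ << 1 (mod 2^12) → 000000001000 = 8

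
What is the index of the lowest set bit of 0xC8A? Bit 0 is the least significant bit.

0xC8A = 110010001010
Trailing zeros: 1, so the lowest set bit is bit 1 (value 2).

1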